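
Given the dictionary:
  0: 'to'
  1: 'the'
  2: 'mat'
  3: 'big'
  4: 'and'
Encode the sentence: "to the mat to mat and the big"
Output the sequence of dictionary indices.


Look up each word in the dictionary:
  'to' -> 0
  'the' -> 1
  'mat' -> 2
  'to' -> 0
  'mat' -> 2
  'and' -> 4
  'the' -> 1
  'big' -> 3

Encoded: [0, 1, 2, 0, 2, 4, 1, 3]


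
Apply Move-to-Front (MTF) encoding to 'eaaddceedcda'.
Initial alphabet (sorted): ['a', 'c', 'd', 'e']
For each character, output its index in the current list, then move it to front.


MTF encoding:
'e': index 3 in ['a', 'c', 'd', 'e'] -> ['e', 'a', 'c', 'd']
'a': index 1 in ['e', 'a', 'c', 'd'] -> ['a', 'e', 'c', 'd']
'a': index 0 in ['a', 'e', 'c', 'd'] -> ['a', 'e', 'c', 'd']
'd': index 3 in ['a', 'e', 'c', 'd'] -> ['d', 'a', 'e', 'c']
'd': index 0 in ['d', 'a', 'e', 'c'] -> ['d', 'a', 'e', 'c']
'c': index 3 in ['d', 'a', 'e', 'c'] -> ['c', 'd', 'a', 'e']
'e': index 3 in ['c', 'd', 'a', 'e'] -> ['e', 'c', 'd', 'a']
'e': index 0 in ['e', 'c', 'd', 'a'] -> ['e', 'c', 'd', 'a']
'd': index 2 in ['e', 'c', 'd', 'a'] -> ['d', 'e', 'c', 'a']
'c': index 2 in ['d', 'e', 'c', 'a'] -> ['c', 'd', 'e', 'a']
'd': index 1 in ['c', 'd', 'e', 'a'] -> ['d', 'c', 'e', 'a']
'a': index 3 in ['d', 'c', 'e', 'a'] -> ['a', 'd', 'c', 'e']


Output: [3, 1, 0, 3, 0, 3, 3, 0, 2, 2, 1, 3]


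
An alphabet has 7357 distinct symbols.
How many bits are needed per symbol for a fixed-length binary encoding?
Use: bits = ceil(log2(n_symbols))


log2(7357) = 12.8449
Bracket: 2^12 = 4096 < 7357 <= 2^13 = 8192
So ceil(log2(7357)) = 13

bits = ceil(log2(7357)) = ceil(12.8449) = 13 bits


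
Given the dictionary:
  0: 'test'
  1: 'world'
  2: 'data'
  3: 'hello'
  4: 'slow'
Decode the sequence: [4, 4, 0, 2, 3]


Look up each index in the dictionary:
  4 -> 'slow'
  4 -> 'slow'
  0 -> 'test'
  2 -> 'data'
  3 -> 'hello'

Decoded: "slow slow test data hello"


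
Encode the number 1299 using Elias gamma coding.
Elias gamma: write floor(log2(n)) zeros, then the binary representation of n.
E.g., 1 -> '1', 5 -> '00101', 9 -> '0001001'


num_bits = floor(log2(1299)) + 1 = 11
leading_zeros = num_bits - 1 = 10
binary(1299) = 10100010011

Elias gamma(1299) = '0000000000' + '10100010011' = 000000000010100010011 (21 bits)


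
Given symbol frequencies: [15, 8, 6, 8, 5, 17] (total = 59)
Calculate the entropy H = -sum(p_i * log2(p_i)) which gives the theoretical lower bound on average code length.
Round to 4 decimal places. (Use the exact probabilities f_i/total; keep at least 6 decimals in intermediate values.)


Per-symbol terms -p_i * log2(p_i) with p_i = f_i/59:
  p = 15/59 = 0.254237: log2(p) = -1.975752, -p*log2(p) = 0.502310
  p = 8/59 = 0.135593: log2(p) = -2.882643, -p*log2(p) = 0.390867
  p = 6/59 = 0.101695: log2(p) = -3.297681, -p*log2(p) = 0.335357
  p = 8/59 = 0.135593: log2(p) = -2.882643, -p*log2(p) = 0.390867
  p = 5/59 = 0.084746: log2(p) = -3.560715, -p*log2(p) = 0.301756
  p = 17/59 = 0.288136: log2(p) = -1.795180, -p*log2(p) = 0.517255
H = 0.502310 + 0.390867 + 0.335357 + 0.390867 + 0.301756 + 0.517255 = 2.438412

H = 2.4384 bits/symbol


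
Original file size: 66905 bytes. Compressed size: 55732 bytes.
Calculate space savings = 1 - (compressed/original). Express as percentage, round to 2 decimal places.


ratio = compressed/original = 55732/66905 = 0.833002
savings = 1 - ratio = 1 - 0.833002 = 0.166998
as a percentage: 0.166998 * 100 = 16.7%

Space savings = 1 - 55732/66905 = 16.7%


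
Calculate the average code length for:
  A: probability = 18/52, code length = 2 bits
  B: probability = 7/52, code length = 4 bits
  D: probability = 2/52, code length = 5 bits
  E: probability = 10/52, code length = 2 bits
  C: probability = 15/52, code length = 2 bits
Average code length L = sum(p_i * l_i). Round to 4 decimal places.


Weighted contributions p_i * l_i:
  A: (18/52) * 2 = 36/52
  B: (7/52) * 4 = 28/52
  D: (2/52) * 5 = 10/52
  E: (10/52) * 2 = 20/52
  C: (15/52) * 2 = 30/52
Sum = (36 + 28 + 10 + 20 + 30)/52 = 124/52

L = 124/52 = 2.3846 bits/symbol


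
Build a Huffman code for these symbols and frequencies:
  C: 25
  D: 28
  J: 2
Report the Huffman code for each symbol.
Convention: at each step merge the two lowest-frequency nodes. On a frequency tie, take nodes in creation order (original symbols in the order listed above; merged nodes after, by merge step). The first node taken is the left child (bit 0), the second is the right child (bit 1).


Huffman tree construction:
Step 1: Merge J(2) + C(25) = 27
Step 2: Merge (J+C)(27) + D(28) = 55
Read each symbol's code off the tree from the root (left child = 0, right child = 1).

Codes:
  C: 01 (length 2)
  D: 1 (length 1)
  J: 00 (length 2)
Average code length: 82/55 = 1.4909 bits/symbol


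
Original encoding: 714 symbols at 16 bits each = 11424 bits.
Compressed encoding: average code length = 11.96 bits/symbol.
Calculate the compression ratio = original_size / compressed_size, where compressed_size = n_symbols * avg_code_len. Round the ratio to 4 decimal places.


original_size = n_symbols * orig_bits = 714 * 16 = 11424 bits
compressed_size = n_symbols * avg_code_len = 714 * 11.96 = 8539.44 bits
ratio = original_size / compressed_size = 11424 / 8539.44 = 1.3378

Compression ratio = 1.3378


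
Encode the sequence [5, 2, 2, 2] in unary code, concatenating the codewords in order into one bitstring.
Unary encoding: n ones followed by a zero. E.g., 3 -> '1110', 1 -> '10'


Encode each number as n ones followed by a terminating 0:
  5 -> 111110 (6 bits)
  2 -> 110 (3 bits)
  2 -> 110 (3 bits)
  2 -> 110 (3 bits)
Total length = 6 + 3 + 3 + 3 = 15 bits.

Unary([5, 2, 2, 2]) = 111110110110110 (15 bits)


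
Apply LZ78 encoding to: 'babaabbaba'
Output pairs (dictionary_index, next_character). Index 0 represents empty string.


LZ78 encoding steps:
Dictionary: {0: ''}
Step 1: w='' (idx 0), next='b' -> output (0, 'b'), add 'b' as idx 1
Step 2: w='' (idx 0), next='a' -> output (0, 'a'), add 'a' as idx 2
Step 3: w='b' (idx 1), next='a' -> output (1, 'a'), add 'ba' as idx 3
Step 4: w='a' (idx 2), next='b' -> output (2, 'b'), add 'ab' as idx 4
Step 5: w='ba' (idx 3), next='b' -> output (3, 'b'), add 'bab' as idx 5
Step 6: w='a' (idx 2), end of input -> output (2, '')


Encoded: [(0, 'b'), (0, 'a'), (1, 'a'), (2, 'b'), (3, 'b'), (2, '')]


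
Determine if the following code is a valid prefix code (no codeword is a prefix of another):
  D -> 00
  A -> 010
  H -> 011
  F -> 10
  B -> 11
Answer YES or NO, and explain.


Checking each pair (does one codeword prefix another?):
  D='00' vs A='010': no prefix
  D='00' vs H='011': no prefix
  D='00' vs F='10': no prefix
  D='00' vs B='11': no prefix
  A='010' vs D='00': no prefix
  A='010' vs H='011': no prefix
  A='010' vs F='10': no prefix
  A='010' vs B='11': no prefix
  H='011' vs D='00': no prefix
  H='011' vs A='010': no prefix
  H='011' vs F='10': no prefix
  H='011' vs B='11': no prefix
  F='10' vs D='00': no prefix
  F='10' vs A='010': no prefix
  F='10' vs H='011': no prefix
  F='10' vs B='11': no prefix
  B='11' vs D='00': no prefix
  B='11' vs A='010': no prefix
  B='11' vs H='011': no prefix
  B='11' vs F='10': no prefix
No violation found over all pairs.

YES -- this is a valid prefix code. No codeword is a prefix of any other codeword.


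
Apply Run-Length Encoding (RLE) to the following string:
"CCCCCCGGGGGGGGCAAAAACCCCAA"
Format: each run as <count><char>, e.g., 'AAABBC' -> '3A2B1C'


Scanning runs left to right:
  i=0: run of 'C' x 6 -> '6C'
  i=6: run of 'G' x 8 -> '8G'
  i=14: run of 'C' x 1 -> '1C'
  i=15: run of 'A' x 5 -> '5A'
  i=20: run of 'C' x 4 -> '4C'
  i=24: run of 'A' x 2 -> '2A'

RLE = 6C8G1C5A4C2A


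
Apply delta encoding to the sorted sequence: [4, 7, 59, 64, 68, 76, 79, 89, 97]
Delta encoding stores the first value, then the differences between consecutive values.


First value: 4
Deltas:
  7 - 4 = 3
  59 - 7 = 52
  64 - 59 = 5
  68 - 64 = 4
  76 - 68 = 8
  79 - 76 = 3
  89 - 79 = 10
  97 - 89 = 8


Delta encoded: [4, 3, 52, 5, 4, 8, 3, 10, 8]


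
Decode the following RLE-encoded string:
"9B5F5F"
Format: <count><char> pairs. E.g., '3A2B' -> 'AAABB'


Expanding each <count><char> pair:
  9B -> 'BBBBBBBBB'
  5F -> 'FFFFF'
  5F -> 'FFFFF'

Decoded = BBBBBBBBBFFFFFFFFFF


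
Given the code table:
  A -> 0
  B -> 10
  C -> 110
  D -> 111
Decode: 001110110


Decoding:
0 -> A
0 -> A
111 -> D
0 -> A
110 -> C


Result: AADAC


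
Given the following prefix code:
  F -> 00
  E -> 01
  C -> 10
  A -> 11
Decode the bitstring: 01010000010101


Decoding step by step:
Bits 01 -> E
Bits 01 -> E
Bits 00 -> F
Bits 00 -> F
Bits 01 -> E
Bits 01 -> E
Bits 01 -> E


Decoded message: EEFFEEE


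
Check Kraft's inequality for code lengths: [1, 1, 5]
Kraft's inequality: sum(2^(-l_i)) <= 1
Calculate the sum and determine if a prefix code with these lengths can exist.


Sum = 2^(-1) + 2^(-1) + 2^(-5)
    = 0.5 + 0.5 + 0.03125
    = 33/32 = 1.03125
Since 1.03125 > 1, Kraft's inequality is NOT satisfied.
A prefix code with these lengths CANNOT exist.

Kraft sum = 1.03125. Not satisfied.


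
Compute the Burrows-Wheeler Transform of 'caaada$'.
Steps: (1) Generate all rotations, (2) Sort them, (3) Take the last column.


Rotations (sorted):
  0: $caaada -> last char: a
  1: a$caaad -> last char: d
  2: aaada$c -> last char: c
  3: aada$ca -> last char: a
  4: ada$caa -> last char: a
  5: caaada$ -> last char: $
  6: da$caaa -> last char: a


BWT = adcaa$a


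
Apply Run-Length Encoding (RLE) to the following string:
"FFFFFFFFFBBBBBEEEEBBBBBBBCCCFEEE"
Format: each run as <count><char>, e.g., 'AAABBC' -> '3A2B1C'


Scanning runs left to right:
  i=0: run of 'F' x 9 -> '9F'
  i=9: run of 'B' x 5 -> '5B'
  i=14: run of 'E' x 4 -> '4E'
  i=18: run of 'B' x 7 -> '7B'
  i=25: run of 'C' x 3 -> '3C'
  i=28: run of 'F' x 1 -> '1F'
  i=29: run of 'E' x 3 -> '3E'

RLE = 9F5B4E7B3C1F3E


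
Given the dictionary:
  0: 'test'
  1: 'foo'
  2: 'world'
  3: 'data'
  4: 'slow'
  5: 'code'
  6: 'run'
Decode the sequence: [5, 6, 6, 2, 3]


Look up each index in the dictionary:
  5 -> 'code'
  6 -> 'run'
  6 -> 'run'
  2 -> 'world'
  3 -> 'data'

Decoded: "code run run world data"


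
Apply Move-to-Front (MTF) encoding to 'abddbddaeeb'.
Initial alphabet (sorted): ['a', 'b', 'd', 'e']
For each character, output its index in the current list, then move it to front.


MTF encoding:
'a': index 0 in ['a', 'b', 'd', 'e'] -> ['a', 'b', 'd', 'e']
'b': index 1 in ['a', 'b', 'd', 'e'] -> ['b', 'a', 'd', 'e']
'd': index 2 in ['b', 'a', 'd', 'e'] -> ['d', 'b', 'a', 'e']
'd': index 0 in ['d', 'b', 'a', 'e'] -> ['d', 'b', 'a', 'e']
'b': index 1 in ['d', 'b', 'a', 'e'] -> ['b', 'd', 'a', 'e']
'd': index 1 in ['b', 'd', 'a', 'e'] -> ['d', 'b', 'a', 'e']
'd': index 0 in ['d', 'b', 'a', 'e'] -> ['d', 'b', 'a', 'e']
'a': index 2 in ['d', 'b', 'a', 'e'] -> ['a', 'd', 'b', 'e']
'e': index 3 in ['a', 'd', 'b', 'e'] -> ['e', 'a', 'd', 'b']
'e': index 0 in ['e', 'a', 'd', 'b'] -> ['e', 'a', 'd', 'b']
'b': index 3 in ['e', 'a', 'd', 'b'] -> ['b', 'e', 'a', 'd']


Output: [0, 1, 2, 0, 1, 1, 0, 2, 3, 0, 3]


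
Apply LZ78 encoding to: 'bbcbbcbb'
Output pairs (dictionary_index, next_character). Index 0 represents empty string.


LZ78 encoding steps:
Dictionary: {0: ''}
Step 1: w='' (idx 0), next='b' -> output (0, 'b'), add 'b' as idx 1
Step 2: w='b' (idx 1), next='c' -> output (1, 'c'), add 'bc' as idx 2
Step 3: w='b' (idx 1), next='b' -> output (1, 'b'), add 'bb' as idx 3
Step 4: w='' (idx 0), next='c' -> output (0, 'c'), add 'c' as idx 4
Step 5: w='bb' (idx 3), end of input -> output (3, '')


Encoded: [(0, 'b'), (1, 'c'), (1, 'b'), (0, 'c'), (3, '')]


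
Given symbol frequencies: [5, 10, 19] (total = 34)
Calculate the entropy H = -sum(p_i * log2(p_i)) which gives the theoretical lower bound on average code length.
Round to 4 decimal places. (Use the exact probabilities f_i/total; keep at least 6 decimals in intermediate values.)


Per-symbol terms -p_i * log2(p_i) with p_i = f_i/34:
  p = 5/34 = 0.147059: log2(p) = -2.765535, -p*log2(p) = 0.406696
  p = 10/34 = 0.294118: log2(p) = -1.765535, -p*log2(p) = 0.519275
  p = 19/34 = 0.558824: log2(p) = -0.839535, -p*log2(p) = 0.469152
H = 0.406696 + 0.519275 + 0.469152 = 1.395123

H = 1.3951 bits/symbol


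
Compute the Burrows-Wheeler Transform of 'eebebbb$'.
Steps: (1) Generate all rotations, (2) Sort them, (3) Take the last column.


Rotations (sorted):
  0: $eebebbb -> last char: b
  1: b$eebebb -> last char: b
  2: bb$eebeb -> last char: b
  3: bbb$eebe -> last char: e
  4: bebbb$ee -> last char: e
  5: ebbb$eeb -> last char: b
  6: ebebbb$e -> last char: e
  7: eebebbb$ -> last char: $


BWT = bbbeebe$


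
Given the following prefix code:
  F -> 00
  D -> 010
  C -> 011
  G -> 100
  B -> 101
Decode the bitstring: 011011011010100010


Decoding step by step:
Bits 011 -> C
Bits 011 -> C
Bits 011 -> C
Bits 010 -> D
Bits 100 -> G
Bits 010 -> D


Decoded message: CCCDGD


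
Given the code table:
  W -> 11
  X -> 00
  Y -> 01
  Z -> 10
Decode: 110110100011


Decoding:
11 -> W
01 -> Y
10 -> Z
10 -> Z
00 -> X
11 -> W


Result: WYZZXW


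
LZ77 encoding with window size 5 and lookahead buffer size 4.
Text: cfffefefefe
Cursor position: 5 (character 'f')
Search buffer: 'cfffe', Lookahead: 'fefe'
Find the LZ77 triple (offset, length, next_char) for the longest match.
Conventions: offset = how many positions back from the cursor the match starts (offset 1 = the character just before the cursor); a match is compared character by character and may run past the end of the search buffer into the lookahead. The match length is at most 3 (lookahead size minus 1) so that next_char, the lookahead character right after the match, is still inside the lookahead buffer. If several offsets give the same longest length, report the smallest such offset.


Try each offset into the search buffer:
  offset=1 (pos 4, char 'e'): match length 0
  offset=2 (pos 3, char 'f'): match length 3
  offset=3 (pos 2, char 'f'): match length 1
  offset=4 (pos 1, char 'f'): match length 1
  offset=5 (pos 0, char 'c'): match length 0
Longest match has length 3 at offset 2.
next_char = character at position 5 + 3 = 8 -> 'e'

Best match: offset=2, length=3 (matching 'fef' starting at position 3)
LZ77 triple: (2, 3, 'e')


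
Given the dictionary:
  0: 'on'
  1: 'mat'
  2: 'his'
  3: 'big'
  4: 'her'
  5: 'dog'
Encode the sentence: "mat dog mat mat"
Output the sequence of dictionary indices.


Look up each word in the dictionary:
  'mat' -> 1
  'dog' -> 5
  'mat' -> 1
  'mat' -> 1

Encoded: [1, 5, 1, 1]


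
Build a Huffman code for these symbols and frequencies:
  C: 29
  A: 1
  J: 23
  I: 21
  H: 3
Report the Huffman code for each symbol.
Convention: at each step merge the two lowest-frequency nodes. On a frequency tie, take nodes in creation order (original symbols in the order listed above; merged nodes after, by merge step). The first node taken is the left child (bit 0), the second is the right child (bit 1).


Huffman tree construction:
Step 1: Merge A(1) + H(3) = 4
Step 2: Merge (A+H)(4) + I(21) = 25
Step 3: Merge J(23) + ((A+H)+I)(25) = 48
Step 4: Merge C(29) + (J+((A+H)+I))(48) = 77
Read each symbol's code off the tree from the root (left child = 0, right child = 1).

Codes:
  C: 0 (length 1)
  A: 1100 (length 4)
  J: 10 (length 2)
  I: 111 (length 3)
  H: 1101 (length 4)
Average code length: 154/77 = 2.0000 bits/symbol


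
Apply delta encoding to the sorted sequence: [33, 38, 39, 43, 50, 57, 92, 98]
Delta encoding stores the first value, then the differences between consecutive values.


First value: 33
Deltas:
  38 - 33 = 5
  39 - 38 = 1
  43 - 39 = 4
  50 - 43 = 7
  57 - 50 = 7
  92 - 57 = 35
  98 - 92 = 6


Delta encoded: [33, 5, 1, 4, 7, 7, 35, 6]


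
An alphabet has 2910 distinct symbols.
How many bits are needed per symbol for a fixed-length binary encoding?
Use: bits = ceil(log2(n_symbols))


log2(2910) = 11.5068
Bracket: 2^11 = 2048 < 2910 <= 2^12 = 4096
So ceil(log2(2910)) = 12

bits = ceil(log2(2910)) = ceil(11.5068) = 12 bits


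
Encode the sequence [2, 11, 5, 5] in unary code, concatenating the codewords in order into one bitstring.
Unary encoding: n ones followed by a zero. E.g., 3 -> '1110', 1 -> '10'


Encode each number as n ones followed by a terminating 0:
  2 -> 110 (3 bits)
  11 -> 111111111110 (12 bits)
  5 -> 111110 (6 bits)
  5 -> 111110 (6 bits)
Total length = 3 + 12 + 6 + 6 = 27 bits.

Unary([2, 11, 5, 5]) = 110111111111110111110111110 (27 bits)


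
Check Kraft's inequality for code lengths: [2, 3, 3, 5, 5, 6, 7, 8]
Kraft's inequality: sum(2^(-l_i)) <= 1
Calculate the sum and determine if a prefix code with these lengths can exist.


Sum = 2^(-2) + 2^(-3) + 2^(-3) + 2^(-5) + 2^(-5) + 2^(-6) + 2^(-7) + 2^(-8)
    = 0.25 + 0.125 + 0.125 + 0.03125 + 0.03125 + 0.015625 + 0.0078125 + 0.00390625
    = 151/256 = 0.58984375
Since 0.58984375 <= 1, Kraft's inequality IS satisfied.
A prefix code with these lengths CAN exist.

Kraft sum = 0.58984375. Satisfied.


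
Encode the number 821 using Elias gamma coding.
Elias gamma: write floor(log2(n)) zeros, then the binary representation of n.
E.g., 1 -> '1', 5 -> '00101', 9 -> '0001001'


num_bits = floor(log2(821)) + 1 = 10
leading_zeros = num_bits - 1 = 9
binary(821) = 1100110101

Elias gamma(821) = '000000000' + '1100110101' = 0000000001100110101 (19 bits)


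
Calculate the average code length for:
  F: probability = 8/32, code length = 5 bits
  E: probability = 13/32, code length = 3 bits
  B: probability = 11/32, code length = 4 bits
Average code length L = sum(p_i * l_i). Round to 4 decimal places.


Weighted contributions p_i * l_i:
  F: (8/32) * 5 = 40/32
  E: (13/32) * 3 = 39/32
  B: (11/32) * 4 = 44/32
Sum = (40 + 39 + 44)/32 = 123/32

L = 123/32 = 3.8438 bits/symbol


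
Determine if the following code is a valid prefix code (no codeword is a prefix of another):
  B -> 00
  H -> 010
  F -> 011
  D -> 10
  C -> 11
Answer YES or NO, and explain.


Checking each pair (does one codeword prefix another?):
  B='00' vs H='010': no prefix
  B='00' vs F='011': no prefix
  B='00' vs D='10': no prefix
  B='00' vs C='11': no prefix
  H='010' vs B='00': no prefix
  H='010' vs F='011': no prefix
  H='010' vs D='10': no prefix
  H='010' vs C='11': no prefix
  F='011' vs B='00': no prefix
  F='011' vs H='010': no prefix
  F='011' vs D='10': no prefix
  F='011' vs C='11': no prefix
  D='10' vs B='00': no prefix
  D='10' vs H='010': no prefix
  D='10' vs F='011': no prefix
  D='10' vs C='11': no prefix
  C='11' vs B='00': no prefix
  C='11' vs H='010': no prefix
  C='11' vs F='011': no prefix
  C='11' vs D='10': no prefix
No violation found over all pairs.

YES -- this is a valid prefix code. No codeword is a prefix of any other codeword.


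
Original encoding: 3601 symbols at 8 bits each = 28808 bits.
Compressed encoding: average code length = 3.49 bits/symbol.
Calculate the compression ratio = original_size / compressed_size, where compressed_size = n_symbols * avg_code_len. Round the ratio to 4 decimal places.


original_size = n_symbols * orig_bits = 3601 * 8 = 28808 bits
compressed_size = n_symbols * avg_code_len = 3601 * 3.49 = 12567.49 bits
ratio = original_size / compressed_size = 28808 / 12567.49 = 2.2923

Compression ratio = 2.2923


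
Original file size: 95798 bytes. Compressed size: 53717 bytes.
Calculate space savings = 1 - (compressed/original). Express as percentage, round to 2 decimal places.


ratio = compressed/original = 53717/95798 = 0.560732
savings = 1 - ratio = 1 - 0.560732 = 0.439268
as a percentage: 0.439268 * 100 = 43.93%

Space savings = 1 - 53717/95798 = 43.93%


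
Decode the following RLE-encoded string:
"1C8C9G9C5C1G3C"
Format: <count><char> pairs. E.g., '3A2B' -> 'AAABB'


Expanding each <count><char> pair:
  1C -> 'C'
  8C -> 'CCCCCCCC'
  9G -> 'GGGGGGGGG'
  9C -> 'CCCCCCCCC'
  5C -> 'CCCCC'
  1G -> 'G'
  3C -> 'CCC'

Decoded = CCCCCCCCCGGGGGGGGGCCCCCCCCCCCCCCGCCC


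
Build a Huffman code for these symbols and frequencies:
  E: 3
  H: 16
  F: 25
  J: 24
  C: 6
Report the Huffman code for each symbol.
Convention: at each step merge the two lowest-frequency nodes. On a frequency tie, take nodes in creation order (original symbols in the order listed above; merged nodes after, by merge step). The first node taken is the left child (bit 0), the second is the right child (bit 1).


Huffman tree construction:
Step 1: Merge E(3) + C(6) = 9
Step 2: Merge (E+C)(9) + H(16) = 25
Step 3: Merge J(24) + F(25) = 49
Step 4: Merge ((E+C)+H)(25) + (J+F)(49) = 74
Read each symbol's code off the tree from the root (left child = 0, right child = 1).

Codes:
  E: 000 (length 3)
  H: 01 (length 2)
  F: 11 (length 2)
  J: 10 (length 2)
  C: 001 (length 3)
Average code length: 157/74 = 2.1216 bits/symbol


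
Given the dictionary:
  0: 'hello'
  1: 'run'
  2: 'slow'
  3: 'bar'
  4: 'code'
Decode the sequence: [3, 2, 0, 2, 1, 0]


Look up each index in the dictionary:
  3 -> 'bar'
  2 -> 'slow'
  0 -> 'hello'
  2 -> 'slow'
  1 -> 'run'
  0 -> 'hello'

Decoded: "bar slow hello slow run hello"


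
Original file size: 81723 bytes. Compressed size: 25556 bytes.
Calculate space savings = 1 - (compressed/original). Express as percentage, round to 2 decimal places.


ratio = compressed/original = 25556/81723 = 0.312715
savings = 1 - ratio = 1 - 0.312715 = 0.687285
as a percentage: 0.687285 * 100 = 68.73%

Space savings = 1 - 25556/81723 = 68.73%


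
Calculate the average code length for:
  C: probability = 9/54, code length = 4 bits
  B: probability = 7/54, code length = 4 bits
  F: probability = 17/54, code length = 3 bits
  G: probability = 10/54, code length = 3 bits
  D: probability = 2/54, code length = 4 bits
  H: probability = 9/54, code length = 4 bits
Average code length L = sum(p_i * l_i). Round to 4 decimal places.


Weighted contributions p_i * l_i:
  C: (9/54) * 4 = 36/54
  B: (7/54) * 4 = 28/54
  F: (17/54) * 3 = 51/54
  G: (10/54) * 3 = 30/54
  D: (2/54) * 4 = 8/54
  H: (9/54) * 4 = 36/54
Sum = (36 + 28 + 51 + 30 + 8 + 36)/54 = 189/54

L = 189/54 = 3.5000 bits/symbol


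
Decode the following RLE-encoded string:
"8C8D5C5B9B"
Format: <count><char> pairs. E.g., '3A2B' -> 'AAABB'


Expanding each <count><char> pair:
  8C -> 'CCCCCCCC'
  8D -> 'DDDDDDDD'
  5C -> 'CCCCC'
  5B -> 'BBBBB'
  9B -> 'BBBBBBBBB'

Decoded = CCCCCCCCDDDDDDDDCCCCCBBBBBBBBBBBBBB


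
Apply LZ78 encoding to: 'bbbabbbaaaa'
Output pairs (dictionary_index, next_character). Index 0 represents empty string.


LZ78 encoding steps:
Dictionary: {0: ''}
Step 1: w='' (idx 0), next='b' -> output (0, 'b'), add 'b' as idx 1
Step 2: w='b' (idx 1), next='b' -> output (1, 'b'), add 'bb' as idx 2
Step 3: w='' (idx 0), next='a' -> output (0, 'a'), add 'a' as idx 3
Step 4: w='bb' (idx 2), next='b' -> output (2, 'b'), add 'bbb' as idx 4
Step 5: w='a' (idx 3), next='a' -> output (3, 'a'), add 'aa' as idx 5
Step 6: w='aa' (idx 5), end of input -> output (5, '')


Encoded: [(0, 'b'), (1, 'b'), (0, 'a'), (2, 'b'), (3, 'a'), (5, '')]


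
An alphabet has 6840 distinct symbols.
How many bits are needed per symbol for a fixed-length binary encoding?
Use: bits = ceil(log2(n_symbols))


log2(6840) = 12.7398
Bracket: 2^12 = 4096 < 6840 <= 2^13 = 8192
So ceil(log2(6840)) = 13

bits = ceil(log2(6840)) = ceil(12.7398) = 13 bits


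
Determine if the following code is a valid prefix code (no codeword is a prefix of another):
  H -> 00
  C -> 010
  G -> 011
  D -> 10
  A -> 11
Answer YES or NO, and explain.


Checking each pair (does one codeword prefix another?):
  H='00' vs C='010': no prefix
  H='00' vs G='011': no prefix
  H='00' vs D='10': no prefix
  H='00' vs A='11': no prefix
  C='010' vs H='00': no prefix
  C='010' vs G='011': no prefix
  C='010' vs D='10': no prefix
  C='010' vs A='11': no prefix
  G='011' vs H='00': no prefix
  G='011' vs C='010': no prefix
  G='011' vs D='10': no prefix
  G='011' vs A='11': no prefix
  D='10' vs H='00': no prefix
  D='10' vs C='010': no prefix
  D='10' vs G='011': no prefix
  D='10' vs A='11': no prefix
  A='11' vs H='00': no prefix
  A='11' vs C='010': no prefix
  A='11' vs G='011': no prefix
  A='11' vs D='10': no prefix
No violation found over all pairs.

YES -- this is a valid prefix code. No codeword is a prefix of any other codeword.


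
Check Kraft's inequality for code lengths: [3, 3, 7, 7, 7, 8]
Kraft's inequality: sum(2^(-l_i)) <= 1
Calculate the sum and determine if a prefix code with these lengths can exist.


Sum = 2^(-3) + 2^(-3) + 2^(-7) + 2^(-7) + 2^(-7) + 2^(-8)
    = 0.125 + 0.125 + 0.0078125 + 0.0078125 + 0.0078125 + 0.00390625
    = 71/256 = 0.27734375
Since 0.27734375 <= 1, Kraft's inequality IS satisfied.
A prefix code with these lengths CAN exist.

Kraft sum = 0.27734375. Satisfied.


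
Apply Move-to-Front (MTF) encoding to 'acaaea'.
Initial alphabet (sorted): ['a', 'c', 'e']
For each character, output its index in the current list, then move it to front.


MTF encoding:
'a': index 0 in ['a', 'c', 'e'] -> ['a', 'c', 'e']
'c': index 1 in ['a', 'c', 'e'] -> ['c', 'a', 'e']
'a': index 1 in ['c', 'a', 'e'] -> ['a', 'c', 'e']
'a': index 0 in ['a', 'c', 'e'] -> ['a', 'c', 'e']
'e': index 2 in ['a', 'c', 'e'] -> ['e', 'a', 'c']
'a': index 1 in ['e', 'a', 'c'] -> ['a', 'e', 'c']


Output: [0, 1, 1, 0, 2, 1]


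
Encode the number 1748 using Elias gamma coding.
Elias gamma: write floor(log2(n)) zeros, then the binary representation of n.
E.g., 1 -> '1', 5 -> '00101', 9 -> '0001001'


num_bits = floor(log2(1748)) + 1 = 11
leading_zeros = num_bits - 1 = 10
binary(1748) = 11011010100

Elias gamma(1748) = '0000000000' + '11011010100' = 000000000011011010100 (21 bits)


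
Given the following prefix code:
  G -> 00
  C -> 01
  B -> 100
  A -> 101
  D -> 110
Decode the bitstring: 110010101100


Decoding step by step:
Bits 110 -> D
Bits 01 -> C
Bits 01 -> C
Bits 01 -> C
Bits 100 -> B


Decoded message: DCCCB


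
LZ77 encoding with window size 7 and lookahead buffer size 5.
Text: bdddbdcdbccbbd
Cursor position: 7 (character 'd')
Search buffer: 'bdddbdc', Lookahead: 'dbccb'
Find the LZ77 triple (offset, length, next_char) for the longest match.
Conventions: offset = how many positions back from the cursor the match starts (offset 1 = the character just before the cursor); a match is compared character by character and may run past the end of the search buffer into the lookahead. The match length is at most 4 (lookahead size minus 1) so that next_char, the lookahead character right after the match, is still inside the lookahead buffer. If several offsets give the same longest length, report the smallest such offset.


Try each offset into the search buffer:
  offset=1 (pos 6, char 'c'): match length 0
  offset=2 (pos 5, char 'd'): match length 1
  offset=3 (pos 4, char 'b'): match length 0
  offset=4 (pos 3, char 'd'): match length 2
  offset=5 (pos 2, char 'd'): match length 1
  offset=6 (pos 1, char 'd'): match length 1
  offset=7 (pos 0, char 'b'): match length 0
Longest match has length 2 at offset 4.
next_char = character at position 7 + 2 = 9 -> 'c'

Best match: offset=4, length=2 (matching 'db' starting at position 3)
LZ77 triple: (4, 2, 'c')


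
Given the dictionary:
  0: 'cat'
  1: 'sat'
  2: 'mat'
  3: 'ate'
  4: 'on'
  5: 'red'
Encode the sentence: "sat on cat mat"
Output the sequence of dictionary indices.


Look up each word in the dictionary:
  'sat' -> 1
  'on' -> 4
  'cat' -> 0
  'mat' -> 2

Encoded: [1, 4, 0, 2]


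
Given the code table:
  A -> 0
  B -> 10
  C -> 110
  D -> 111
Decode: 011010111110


Decoding:
0 -> A
110 -> C
10 -> B
111 -> D
110 -> C


Result: ACBDC


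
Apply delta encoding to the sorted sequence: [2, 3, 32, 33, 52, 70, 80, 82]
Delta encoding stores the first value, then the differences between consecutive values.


First value: 2
Deltas:
  3 - 2 = 1
  32 - 3 = 29
  33 - 32 = 1
  52 - 33 = 19
  70 - 52 = 18
  80 - 70 = 10
  82 - 80 = 2


Delta encoded: [2, 1, 29, 1, 19, 18, 10, 2]


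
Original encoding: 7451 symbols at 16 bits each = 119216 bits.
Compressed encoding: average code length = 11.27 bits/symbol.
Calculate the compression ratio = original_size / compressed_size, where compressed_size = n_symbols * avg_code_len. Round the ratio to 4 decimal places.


original_size = n_symbols * orig_bits = 7451 * 16 = 119216 bits
compressed_size = n_symbols * avg_code_len = 7451 * 11.27 = 83972.77 bits
ratio = original_size / compressed_size = 119216 / 83972.77 = 1.4197

Compression ratio = 1.4197


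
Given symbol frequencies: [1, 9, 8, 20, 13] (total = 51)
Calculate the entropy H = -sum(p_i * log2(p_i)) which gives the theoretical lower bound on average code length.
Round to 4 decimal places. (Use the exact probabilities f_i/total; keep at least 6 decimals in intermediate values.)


Per-symbol terms -p_i * log2(p_i) with p_i = f_i/51:
  p = 1/51 = 0.019608: log2(p) = -5.672425, -p*log2(p) = 0.111224
  p = 9/51 = 0.176471: log2(p) = -2.502500, -p*log2(p) = 0.441618
  p = 8/51 = 0.156863: log2(p) = -2.672425, -p*log2(p) = 0.419204
  p = 20/51 = 0.392157: log2(p) = -1.350497, -p*log2(p) = 0.529607
  p = 13/51 = 0.254902: log2(p) = -1.971986, -p*log2(p) = 0.502663
H = 0.111224 + 0.441618 + 0.419204 + 0.529607 + 0.502663 = 2.004316

H = 2.0043 bits/symbol


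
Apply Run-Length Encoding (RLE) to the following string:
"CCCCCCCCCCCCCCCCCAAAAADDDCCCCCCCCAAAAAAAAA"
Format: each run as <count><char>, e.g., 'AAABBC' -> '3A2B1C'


Scanning runs left to right:
  i=0: run of 'C' x 17 -> '17C'
  i=17: run of 'A' x 5 -> '5A'
  i=22: run of 'D' x 3 -> '3D'
  i=25: run of 'C' x 8 -> '8C'
  i=33: run of 'A' x 9 -> '9A'

RLE = 17C5A3D8C9A


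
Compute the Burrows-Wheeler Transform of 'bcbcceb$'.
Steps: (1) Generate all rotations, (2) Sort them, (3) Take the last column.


Rotations (sorted):
  0: $bcbcceb -> last char: b
  1: b$bcbcce -> last char: e
  2: bcbcceb$ -> last char: $
  3: bcceb$bc -> last char: c
  4: cbcceb$b -> last char: b
  5: cceb$bcb -> last char: b
  6: ceb$bcbc -> last char: c
  7: eb$bcbcc -> last char: c


BWT = be$cbbcc


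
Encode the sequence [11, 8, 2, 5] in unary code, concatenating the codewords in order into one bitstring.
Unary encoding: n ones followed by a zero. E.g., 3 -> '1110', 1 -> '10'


Encode each number as n ones followed by a terminating 0:
  11 -> 111111111110 (12 bits)
  8 -> 111111110 (9 bits)
  2 -> 110 (3 bits)
  5 -> 111110 (6 bits)
Total length = 12 + 9 + 3 + 6 = 30 bits.

Unary([11, 8, 2, 5]) = 111111111110111111110110111110 (30 bits)


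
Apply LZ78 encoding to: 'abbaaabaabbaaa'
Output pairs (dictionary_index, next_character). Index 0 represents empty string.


LZ78 encoding steps:
Dictionary: {0: ''}
Step 1: w='' (idx 0), next='a' -> output (0, 'a'), add 'a' as idx 1
Step 2: w='' (idx 0), next='b' -> output (0, 'b'), add 'b' as idx 2
Step 3: w='b' (idx 2), next='a' -> output (2, 'a'), add 'ba' as idx 3
Step 4: w='a' (idx 1), next='a' -> output (1, 'a'), add 'aa' as idx 4
Step 5: w='ba' (idx 3), next='a' -> output (3, 'a'), add 'baa' as idx 5
Step 6: w='b' (idx 2), next='b' -> output (2, 'b'), add 'bb' as idx 6
Step 7: w='aa' (idx 4), next='a' -> output (4, 'a'), add 'aaa' as idx 7


Encoded: [(0, 'a'), (0, 'b'), (2, 'a'), (1, 'a'), (3, 'a'), (2, 'b'), (4, 'a')]


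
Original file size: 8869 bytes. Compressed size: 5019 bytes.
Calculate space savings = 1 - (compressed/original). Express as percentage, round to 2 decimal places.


ratio = compressed/original = 5019/8869 = 0.565904
savings = 1 - ratio = 1 - 0.565904 = 0.434096
as a percentage: 0.434096 * 100 = 43.41%

Space savings = 1 - 5019/8869 = 43.41%


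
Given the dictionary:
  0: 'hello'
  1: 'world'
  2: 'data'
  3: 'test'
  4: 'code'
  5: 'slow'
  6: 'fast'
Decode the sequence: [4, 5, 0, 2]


Look up each index in the dictionary:
  4 -> 'code'
  5 -> 'slow'
  0 -> 'hello'
  2 -> 'data'

Decoded: "code slow hello data"


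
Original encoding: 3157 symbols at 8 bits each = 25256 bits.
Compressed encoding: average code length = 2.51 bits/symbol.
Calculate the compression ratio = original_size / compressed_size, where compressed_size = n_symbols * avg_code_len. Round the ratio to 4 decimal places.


original_size = n_symbols * orig_bits = 3157 * 8 = 25256 bits
compressed_size = n_symbols * avg_code_len = 3157 * 2.51 = 7924.07 bits
ratio = original_size / compressed_size = 25256 / 7924.07 = 3.1873

Compression ratio = 3.1873


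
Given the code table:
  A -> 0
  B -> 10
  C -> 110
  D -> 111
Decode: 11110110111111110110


Decoding:
111 -> D
10 -> B
110 -> C
111 -> D
111 -> D
110 -> C
110 -> C


Result: DBCDDCC


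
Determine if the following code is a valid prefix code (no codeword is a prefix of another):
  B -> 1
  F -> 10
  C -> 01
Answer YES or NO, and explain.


Checking each pair (does one codeword prefix another?):
  B='1' vs F='10': prefix -- VIOLATION

NO -- this is NOT a valid prefix code. B (1) is a prefix of F (10).


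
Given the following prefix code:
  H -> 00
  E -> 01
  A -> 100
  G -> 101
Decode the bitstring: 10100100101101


Decoding step by step:
Bits 101 -> G
Bits 00 -> H
Bits 100 -> A
Bits 101 -> G
Bits 101 -> G


Decoded message: GHAGG


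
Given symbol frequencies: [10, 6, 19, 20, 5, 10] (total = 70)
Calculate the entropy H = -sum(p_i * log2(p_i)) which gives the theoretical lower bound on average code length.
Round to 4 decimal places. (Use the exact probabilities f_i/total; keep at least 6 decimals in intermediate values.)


Per-symbol terms -p_i * log2(p_i) with p_i = f_i/70:
  p = 10/70 = 0.142857: log2(p) = -2.807355, -p*log2(p) = 0.401051
  p = 6/70 = 0.085714: log2(p) = -3.544321, -p*log2(p) = 0.303799
  p = 19/70 = 0.271429: log2(p) = -1.881356, -p*log2(p) = 0.510654
  p = 20/70 = 0.285714: log2(p) = -1.807355, -p*log2(p) = 0.516387
  p = 5/70 = 0.071429: log2(p) = -3.807355, -p*log2(p) = 0.271954
  p = 10/70 = 0.142857: log2(p) = -2.807355, -p*log2(p) = 0.401051
H = 0.401051 + 0.303799 + 0.510654 + 0.516387 + 0.271954 + 0.401051 = 2.404896

H = 2.4049 bits/symbol


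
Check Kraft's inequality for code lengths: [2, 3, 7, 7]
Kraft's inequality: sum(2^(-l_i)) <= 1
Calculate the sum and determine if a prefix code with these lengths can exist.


Sum = 2^(-2) + 2^(-3) + 2^(-7) + 2^(-7)
    = 0.25 + 0.125 + 0.0078125 + 0.0078125
    = 50/128 = 0.390625
Since 0.390625 <= 1, Kraft's inequality IS satisfied.
A prefix code with these lengths CAN exist.

Kraft sum = 0.390625. Satisfied.


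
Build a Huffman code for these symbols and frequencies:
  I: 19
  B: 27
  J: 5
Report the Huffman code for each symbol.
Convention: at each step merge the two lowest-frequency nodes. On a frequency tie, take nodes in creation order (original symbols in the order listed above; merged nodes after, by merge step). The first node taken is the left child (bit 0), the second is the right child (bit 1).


Huffman tree construction:
Step 1: Merge J(5) + I(19) = 24
Step 2: Merge (J+I)(24) + B(27) = 51
Read each symbol's code off the tree from the root (left child = 0, right child = 1).

Codes:
  I: 01 (length 2)
  B: 1 (length 1)
  J: 00 (length 2)
Average code length: 75/51 = 1.4706 bits/symbol


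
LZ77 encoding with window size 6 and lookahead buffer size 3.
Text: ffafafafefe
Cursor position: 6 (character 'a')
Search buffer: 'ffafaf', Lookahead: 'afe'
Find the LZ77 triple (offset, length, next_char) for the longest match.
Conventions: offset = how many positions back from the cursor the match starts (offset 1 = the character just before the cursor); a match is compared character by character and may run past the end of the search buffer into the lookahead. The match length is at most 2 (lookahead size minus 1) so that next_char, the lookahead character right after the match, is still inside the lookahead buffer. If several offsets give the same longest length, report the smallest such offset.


Try each offset into the search buffer:
  offset=1 (pos 5, char 'f'): match length 0
  offset=2 (pos 4, char 'a'): match length 2
  offset=3 (pos 3, char 'f'): match length 0
  offset=4 (pos 2, char 'a'): match length 2
  offset=5 (pos 1, char 'f'): match length 0
  offset=6 (pos 0, char 'f'): match length 0
Longest match has length 2, found at offsets 2, 4; take the smallest, offset 2.
next_char = character at position 6 + 2 = 8 -> 'e'

Best match: offset=2, length=2 (matching 'af' starting at position 4)
LZ77 triple: (2, 2, 'e')


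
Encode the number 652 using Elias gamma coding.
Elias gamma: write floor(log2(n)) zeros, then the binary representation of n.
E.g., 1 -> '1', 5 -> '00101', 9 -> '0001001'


num_bits = floor(log2(652)) + 1 = 10
leading_zeros = num_bits - 1 = 9
binary(652) = 1010001100

Elias gamma(652) = '000000000' + '1010001100' = 0000000001010001100 (19 bits)


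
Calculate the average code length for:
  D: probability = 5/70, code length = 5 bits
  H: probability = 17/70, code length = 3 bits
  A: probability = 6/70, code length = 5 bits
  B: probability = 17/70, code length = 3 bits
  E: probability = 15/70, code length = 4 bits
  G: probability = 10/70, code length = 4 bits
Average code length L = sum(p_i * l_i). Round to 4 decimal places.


Weighted contributions p_i * l_i:
  D: (5/70) * 5 = 25/70
  H: (17/70) * 3 = 51/70
  A: (6/70) * 5 = 30/70
  B: (17/70) * 3 = 51/70
  E: (15/70) * 4 = 60/70
  G: (10/70) * 4 = 40/70
Sum = (25 + 51 + 30 + 51 + 60 + 40)/70 = 257/70

L = 257/70 = 3.6714 bits/symbol


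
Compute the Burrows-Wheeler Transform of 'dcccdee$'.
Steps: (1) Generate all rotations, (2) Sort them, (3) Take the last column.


Rotations (sorted):
  0: $dcccdee -> last char: e
  1: cccdee$d -> last char: d
  2: ccdee$dc -> last char: c
  3: cdee$dcc -> last char: c
  4: dcccdee$ -> last char: $
  5: dee$dccc -> last char: c
  6: e$dcccde -> last char: e
  7: ee$dcccd -> last char: d


BWT = edcc$ced


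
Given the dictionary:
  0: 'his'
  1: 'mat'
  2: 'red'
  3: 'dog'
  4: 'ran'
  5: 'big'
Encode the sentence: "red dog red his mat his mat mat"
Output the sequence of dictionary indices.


Look up each word in the dictionary:
  'red' -> 2
  'dog' -> 3
  'red' -> 2
  'his' -> 0
  'mat' -> 1
  'his' -> 0
  'mat' -> 1
  'mat' -> 1

Encoded: [2, 3, 2, 0, 1, 0, 1, 1]


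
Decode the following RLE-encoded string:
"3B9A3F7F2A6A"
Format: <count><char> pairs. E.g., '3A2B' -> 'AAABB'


Expanding each <count><char> pair:
  3B -> 'BBB'
  9A -> 'AAAAAAAAA'
  3F -> 'FFF'
  7F -> 'FFFFFFF'
  2A -> 'AA'
  6A -> 'AAAAAA'

Decoded = BBBAAAAAAAAAFFFFFFFFFFAAAAAAAA


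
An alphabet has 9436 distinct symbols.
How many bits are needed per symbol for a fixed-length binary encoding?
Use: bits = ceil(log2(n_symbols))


log2(9436) = 13.204
Bracket: 2^13 = 8192 < 9436 <= 2^14 = 16384
So ceil(log2(9436)) = 14

bits = ceil(log2(9436)) = ceil(13.204) = 14 bits


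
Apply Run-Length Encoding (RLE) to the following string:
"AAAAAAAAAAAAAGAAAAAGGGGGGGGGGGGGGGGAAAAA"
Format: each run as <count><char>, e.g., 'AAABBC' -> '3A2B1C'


Scanning runs left to right:
  i=0: run of 'A' x 13 -> '13A'
  i=13: run of 'G' x 1 -> '1G'
  i=14: run of 'A' x 5 -> '5A'
  i=19: run of 'G' x 16 -> '16G'
  i=35: run of 'A' x 5 -> '5A'

RLE = 13A1G5A16G5A


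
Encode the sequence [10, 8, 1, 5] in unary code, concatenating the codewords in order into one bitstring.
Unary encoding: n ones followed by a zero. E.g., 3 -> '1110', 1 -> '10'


Encode each number as n ones followed by a terminating 0:
  10 -> 11111111110 (11 bits)
  8 -> 111111110 (9 bits)
  1 -> 10 (2 bits)
  5 -> 111110 (6 bits)
Total length = 11 + 9 + 2 + 6 = 28 bits.

Unary([10, 8, 1, 5]) = 1111111111011111111010111110 (28 bits)


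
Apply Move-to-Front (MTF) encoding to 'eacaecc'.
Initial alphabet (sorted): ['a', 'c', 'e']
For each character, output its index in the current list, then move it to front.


MTF encoding:
'e': index 2 in ['a', 'c', 'e'] -> ['e', 'a', 'c']
'a': index 1 in ['e', 'a', 'c'] -> ['a', 'e', 'c']
'c': index 2 in ['a', 'e', 'c'] -> ['c', 'a', 'e']
'a': index 1 in ['c', 'a', 'e'] -> ['a', 'c', 'e']
'e': index 2 in ['a', 'c', 'e'] -> ['e', 'a', 'c']
'c': index 2 in ['e', 'a', 'c'] -> ['c', 'e', 'a']
'c': index 0 in ['c', 'e', 'a'] -> ['c', 'e', 'a']


Output: [2, 1, 2, 1, 2, 2, 0]
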